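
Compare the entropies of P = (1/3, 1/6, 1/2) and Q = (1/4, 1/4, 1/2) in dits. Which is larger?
Q

Computing entropies in dits:
H(P) = 0.4392
H(Q) = 0.4515

Distribution Q has higher entropy.

Intuition: The distribution closer to uniform (more spread out) has higher entropy.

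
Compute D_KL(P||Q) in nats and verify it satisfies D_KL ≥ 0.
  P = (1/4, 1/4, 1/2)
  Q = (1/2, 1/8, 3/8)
0.1438 nats

KL divergence satisfies the Gibbs inequality: D_KL(P||Q) ≥ 0 for all distributions P, Q.

D_KL(P||Q) = Σ p(x) log(p(x)/q(x))
Term by term:
  x=0: 1/4 × log_e[(1/4)/(1/2)] = -0.1733
  x=1: 1/4 × log_e[(1/4)/(1/8)] = 0.1733
  x=2: 1/2 × log_e[(1/2)/(3/8)] = 0.1438
D_KL(P||Q) = 0.1438 nats

D_KL(P||Q) = 0.1438 ≥ 0 ✓

This non-negativity is a fundamental property: relative entropy cannot be negative because it measures how different Q is from P.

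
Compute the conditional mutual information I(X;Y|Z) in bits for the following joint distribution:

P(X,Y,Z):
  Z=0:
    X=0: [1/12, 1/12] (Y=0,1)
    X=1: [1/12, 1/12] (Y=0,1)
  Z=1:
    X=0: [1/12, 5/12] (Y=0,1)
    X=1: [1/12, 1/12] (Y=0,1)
0.0492 bits

Conditional mutual information: I(X;Y|Z) = H(X|Z) + H(Y|Z) - H(X,Y|Z)

H(Z) = 0.9183
H(X,Z) = 1.7925 → H(X|Z) = 0.8742
H(Y,Z) = 1.7925 → H(Y|Z) = 0.8742
H(X,Y,Z) = 2.6175 → H(X,Y|Z) = 1.6992

I(X;Y|Z) = 0.8742 + 0.8742 - 1.6992 = 0.0492 bits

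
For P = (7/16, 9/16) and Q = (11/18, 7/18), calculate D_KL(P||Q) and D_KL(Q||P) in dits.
D_KL(P||Q) = 0.0267, D_KL(Q||P) = 0.0264

KL divergence is not symmetric: D_KL(P||Q) ≠ D_KL(Q||P) in general.

D_KL(P||Q) = 0.0267 dits
D_KL(Q||P) = 0.0264 dits

No, they are not equal!

This asymmetry is why KL divergence is not a true distance metric.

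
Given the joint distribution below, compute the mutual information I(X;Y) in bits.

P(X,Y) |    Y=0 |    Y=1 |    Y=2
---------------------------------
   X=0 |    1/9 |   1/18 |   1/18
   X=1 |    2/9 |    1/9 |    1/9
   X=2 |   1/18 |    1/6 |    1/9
0.0852 bits

Mutual information: I(X;Y) = H(X) + H(Y) - H(X,Y)

Marginals:
P(X) = (2/9, 4/9, 1/3), H(X) = 1.5305 bits
P(Y) = (7/18, 1/3, 5/18), H(Y) = 1.5715 bits

Joint entropy: H(X,Y) = 3.0169 bits

I(X;Y) = 1.5305 + 1.5715 - 3.0169 = 0.0852 bits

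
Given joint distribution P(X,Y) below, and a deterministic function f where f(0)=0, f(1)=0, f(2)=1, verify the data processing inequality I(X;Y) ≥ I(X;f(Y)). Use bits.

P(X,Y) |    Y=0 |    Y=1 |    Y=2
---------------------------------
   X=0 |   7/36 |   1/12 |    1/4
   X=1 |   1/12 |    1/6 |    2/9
I(X;Y) = 0.0524, I(X;f(Y)) = 0.0000, inequality holds: 0.0524 ≥ 0.0000

Data Processing Inequality: For any Markov chain X → Y → Z, we have I(X;Y) ≥ I(X;Z).

Here Z = f(Y) is a deterministic function of Y, forming X → Y → Z.

Original I(X;Y) = 0.0524 bits

After applying f:
P(X,Z) where Z=f(Y):
- P(X,Z=0) = P(X,Y=0) + P(X,Y=1)
- P(X,Z=1) = P(X,Y=2)

I(X;Z) = I(X;f(Y)) = 0.0000 bits

Verification: 0.0524 ≥ 0.0000 ✓

Information cannot be created by processing; the function f can only lose information about X.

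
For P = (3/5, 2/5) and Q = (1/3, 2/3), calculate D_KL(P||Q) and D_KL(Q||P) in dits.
D_KL(P||Q) = 0.0644, D_KL(Q||P) = 0.0628

KL divergence is not symmetric: D_KL(P||Q) ≠ D_KL(Q||P) in general.

D_KL(P||Q) = 0.0644 dits
D_KL(Q||P) = 0.0628 dits

No, they are not equal!

This asymmetry is why KL divergence is not a true distance metric.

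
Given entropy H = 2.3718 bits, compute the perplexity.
5.1759

Perplexity is 2^H (or exp(H) for natural log).

H = 2.3718 bits
Perplexity = 2^2.3718 = 5.1759

Interpretation: The model's uncertainty is equivalent to choosing uniformly among 5.2 options.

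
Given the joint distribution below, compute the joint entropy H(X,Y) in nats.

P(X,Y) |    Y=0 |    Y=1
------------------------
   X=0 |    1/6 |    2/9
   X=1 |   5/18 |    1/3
1.3549 nats

Joint entropy is H(X,Y) = -Σ_{x,y} p(x,y) log p(x,y).

Summing over all non-zero entries:
H(X,Y) = -[1/6·log_e(1/6) + 2/9·log_e(2/9) + 5/18·log_e(5/18) + 1/3·log_e(1/3)]
H(X,Y) = 1.3549 nats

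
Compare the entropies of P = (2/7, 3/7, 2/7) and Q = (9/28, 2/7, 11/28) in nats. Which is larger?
Q

Computing entropies in nats:
H(P) = 1.0790
H(Q) = 1.0898

Distribution Q has higher entropy.

Intuition: The distribution closer to uniform (more spread out) has higher entropy.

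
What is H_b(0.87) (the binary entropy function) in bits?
0.5574 bits

The binary entropy function is:
H(p) = -p log(p) - (1-p) log(1-p)

H(0.87) = -0.87 × log_2(0.87) - 0.13 × log_2(0.13)
H(0.87) = 0.5574 bits

Note: Binary entropy is maximized at p=0.5 (H=1 bit) and minimized at p=0 or p=1 (H=0).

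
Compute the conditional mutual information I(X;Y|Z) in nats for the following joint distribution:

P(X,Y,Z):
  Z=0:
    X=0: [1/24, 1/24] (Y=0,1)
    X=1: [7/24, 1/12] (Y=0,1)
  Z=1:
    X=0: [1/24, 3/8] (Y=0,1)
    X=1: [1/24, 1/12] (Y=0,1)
0.0297 nats

Conditional mutual information: I(X;Y|Z) = H(X|Z) + H(Y|Z) - H(X,Y|Z)

H(Z) = 0.6897
H(X,Z) = 1.1996 → H(X|Z) = 0.5099
H(Y,Z) = 1.1908 → H(Y|Z) = 0.5011
H(X,Y,Z) = 1.6710 → H(X,Y|Z) = 0.9813

I(X;Y|Z) = 0.5099 + 0.5011 - 0.9813 = 0.0297 nats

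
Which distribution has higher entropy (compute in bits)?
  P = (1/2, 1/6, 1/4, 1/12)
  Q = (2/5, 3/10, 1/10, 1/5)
Q

Computing entropies in bits:
H(P) = 1.7296
H(Q) = 1.8464

Distribution Q has higher entropy.

Intuition: The distribution closer to uniform (more spread out) has higher entropy.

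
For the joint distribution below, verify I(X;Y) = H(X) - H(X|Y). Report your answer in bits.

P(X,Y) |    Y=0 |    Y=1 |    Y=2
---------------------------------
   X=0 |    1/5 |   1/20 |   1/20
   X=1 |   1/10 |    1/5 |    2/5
I(X;Y) = 0.1989 bits

Mutual information has multiple equivalent forms:
- I(X;Y) = H(X) - H(X|Y)
- I(X;Y) = H(Y) - H(Y|X)
- I(X;Y) = H(X) + H(Y) - H(X,Y)

Computing all quantities:
H(X) = 0.8813, H(Y) = 1.5395, H(X,Y) = 2.2219
H(X|Y) = 0.6824, H(Y|X) = 1.3406

Verification:
H(X) - H(X|Y) = 0.8813 - 0.6824 = 0.1989
H(Y) - H(Y|X) = 1.5395 - 1.3406 = 0.1989
H(X) + H(Y) - H(X,Y) = 0.8813 + 1.5395 - 2.2219 = 0.1989

All forms give I(X;Y) = 0.1989 bits. ✓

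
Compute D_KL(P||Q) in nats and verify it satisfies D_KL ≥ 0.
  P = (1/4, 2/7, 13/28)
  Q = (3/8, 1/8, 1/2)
0.1004 nats

KL divergence satisfies the Gibbs inequality: D_KL(P||Q) ≥ 0 for all distributions P, Q.

D_KL(P||Q) = Σ p(x) log(p(x)/q(x))
Term by term:
  x=0: 1/4 × log_e[(1/4)/(3/8)] = -0.1014
  x=1: 2/7 × log_e[(2/7)/(1/8)] = 0.2362
  x=2: 13/28 × log_e[(13/28)/(1/2)] = -0.0344
D_KL(P||Q) = 0.1004 nats

D_KL(P||Q) = 0.1004 ≥ 0 ✓

This non-negativity is a fundamental property: relative entropy cannot be negative because it measures how different Q is from P.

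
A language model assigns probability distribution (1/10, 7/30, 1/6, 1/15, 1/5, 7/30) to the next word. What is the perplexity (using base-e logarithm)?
5.5314

Perplexity is e^H (or exp(H) for natural log).

First, H = -Σ p log p = 1.7104 nats
Perplexity = e^1.7104 = 5.5314

Interpretation: The model's uncertainty is equivalent to choosing uniformly among 5.5 options.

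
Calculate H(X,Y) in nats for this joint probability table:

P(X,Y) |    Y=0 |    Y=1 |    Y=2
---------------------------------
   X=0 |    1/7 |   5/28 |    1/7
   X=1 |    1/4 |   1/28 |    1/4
1.6758 nats

Joint entropy is H(X,Y) = -Σ_{x,y} p(x,y) log p(x,y).

Summing over all non-zero entries:
H(X,Y) = -[1/7·log_e(1/7) + 5/28·log_e(5/28) + 1/7·log_e(1/7) + 1/4·log_e(1/4) + 1/28·log_e(1/28) + 1/4·log_e(1/4)]
H(X,Y) = 1.6758 nats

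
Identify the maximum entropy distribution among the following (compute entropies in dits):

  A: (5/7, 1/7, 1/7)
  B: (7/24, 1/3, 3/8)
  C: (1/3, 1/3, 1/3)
C

For a discrete distribution over n outcomes, entropy is maximized by the uniform distribution.

Computing entropies:
H(A) = 0.3458 dits
H(B) = 0.4749 dits
H(C) = 0.4771 dits

The uniform distribution (where all probabilities equal 1/3) achieves the maximum entropy of log_10(3) = 0.4771 dits.

Distribution C has the highest entropy.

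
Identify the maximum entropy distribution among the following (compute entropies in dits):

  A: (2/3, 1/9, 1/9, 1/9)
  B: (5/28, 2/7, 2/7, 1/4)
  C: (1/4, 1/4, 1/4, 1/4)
C

For a discrete distribution over n outcomes, entropy is maximized by the uniform distribution.

Computing entropies:
H(A) = 0.4355 dits
H(B) = 0.5950 dits
H(C) = 0.6021 dits

The uniform distribution (where all probabilities equal 1/4) achieves the maximum entropy of log_10(4) = 0.6021 dits.

Distribution C has the highest entropy.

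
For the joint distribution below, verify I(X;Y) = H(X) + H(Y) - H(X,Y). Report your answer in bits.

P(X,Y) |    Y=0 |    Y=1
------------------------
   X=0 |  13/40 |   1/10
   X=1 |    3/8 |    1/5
I(X;Y) = 0.0108 bits

Mutual information has multiple equivalent forms:
- I(X;Y) = H(X) - H(X|Y)
- I(X;Y) = H(Y) - H(Y|X)
- I(X;Y) = H(X) + H(Y) - H(X,Y)

Computing all quantities:
H(X) = 0.9837, H(Y) = 0.8813, H(X,Y) = 1.8542
H(X|Y) = 0.9729, H(Y|X) = 0.8705

Verification:
H(X) - H(X|Y) = 0.9837 - 0.9729 = 0.0108
H(Y) - H(Y|X) = 0.8813 - 0.8705 = 0.0108
H(X) + H(Y) - H(X,Y) = 0.9837 + 0.8813 - 1.8542 = 0.0108

All forms give I(X;Y) = 0.0108 bits. ✓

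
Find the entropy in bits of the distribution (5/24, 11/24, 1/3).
1.5157 bits

Shannon entropy is H(X) = -Σ p(x) log p(x).

For P = (5/24, 11/24, 1/3):
H = -5/24 × log_2(5/24) -11/24 × log_2(11/24) -1/3 × log_2(1/3)
H = 1.5157 bits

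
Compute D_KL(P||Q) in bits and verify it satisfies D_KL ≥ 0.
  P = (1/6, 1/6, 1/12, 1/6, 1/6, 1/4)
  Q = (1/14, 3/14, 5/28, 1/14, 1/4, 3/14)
0.2135 bits

KL divergence satisfies the Gibbs inequality: D_KL(P||Q) ≥ 0 for all distributions P, Q.

D_KL(P||Q) = Σ p(x) log(p(x)/q(x))
Term by term:
  x=0: 1/6 × log_2[(1/6)/(1/14)] = 0.2037
  x=1: 1/6 × log_2[(1/6)/(3/14)] = -0.0604
  x=2: 1/12 × log_2[(1/12)/(5/28)] = -0.0916
  x=3: 1/6 × log_2[(1/6)/(1/14)] = 0.2037
  x=4: 1/6 × log_2[(1/6)/(1/4)] = -0.0975
  x=5: 1/4 × log_2[(1/4)/(3/14)] = 0.0556
D_KL(P||Q) = 0.2135 bits

D_KL(P||Q) = 0.2135 ≥ 0 ✓

This non-negativity is a fundamental property: relative entropy cannot be negative because it measures how different Q is from P.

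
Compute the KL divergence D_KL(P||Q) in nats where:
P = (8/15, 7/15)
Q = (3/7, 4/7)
0.0221 nats

KL divergence: D_KL(P||Q) = Σ p(x) log(p(x)/q(x))

Computing term by term:
  x=0: 8/15 × log_e[(8/15)/(3/7)] = 8/15 × 0.2187 = 0.1166
  x=1: 7/15 × log_e[(7/15)/(4/7)] = 7/15 × -0.2025 = -0.0945

D_KL(P||Q) = 0.0221 nats

Note: KL divergence is always non-negative and equals 0 iff P = Q.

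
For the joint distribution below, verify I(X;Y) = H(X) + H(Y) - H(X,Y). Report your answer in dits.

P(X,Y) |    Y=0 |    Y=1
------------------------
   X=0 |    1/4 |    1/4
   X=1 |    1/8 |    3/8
I(X;Y) = 0.0147 dits

Mutual information has multiple equivalent forms:
- I(X;Y) = H(X) - H(X|Y)
- I(X;Y) = H(Y) - H(Y|X)
- I(X;Y) = H(X) + H(Y) - H(X,Y)

Computing all quantities:
H(X) = 0.3010, H(Y) = 0.2873, H(X,Y) = 0.5737
H(X|Y) = 0.2863, H(Y|X) = 0.2726

Verification:
H(X) - H(X|Y) = 0.3010 - 0.2863 = 0.0147
H(Y) - H(Y|X) = 0.2873 - 0.2726 = 0.0147
H(X) + H(Y) - H(X,Y) = 0.3010 + 0.2873 - 0.5737 = 0.0147

All forms give I(X;Y) = 0.0147 dits. ✓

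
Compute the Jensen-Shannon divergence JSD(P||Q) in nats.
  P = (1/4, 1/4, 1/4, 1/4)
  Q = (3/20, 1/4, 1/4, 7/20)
0.0105 nats

Jensen-Shannon divergence is:
JSD(P||Q) = 0.5 × D_KL(P||M) + 0.5 × D_KL(Q||M)
where M = 0.5 × (P + Q) is the mixture distribution.

M = 0.5 × (1/4, 1/4, 1/4, 1/4) + 0.5 × (3/20, 1/4, 1/4, 7/20) = (1/5, 1/4, 1/4, 3/10)

D_KL(P||M) = 0.0102 nats
D_KL(Q||M) = 0.0108 nats

JSD(P||Q) = 0.5 × 0.0102 + 0.5 × 0.0108 = 0.0105 nats

Unlike KL divergence, JSD is symmetric and bounded: 0 ≤ JSD ≤ log(2).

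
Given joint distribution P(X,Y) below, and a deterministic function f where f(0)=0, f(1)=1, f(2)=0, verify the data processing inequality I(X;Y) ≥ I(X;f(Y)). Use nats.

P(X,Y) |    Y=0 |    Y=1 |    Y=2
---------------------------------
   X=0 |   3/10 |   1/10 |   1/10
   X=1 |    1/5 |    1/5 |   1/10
I(X;Y) = 0.0271, I(X;f(Y)) = 0.0242, inequality holds: 0.0271 ≥ 0.0242

Data Processing Inequality: For any Markov chain X → Y → Z, we have I(X;Y) ≥ I(X;Z).

Here Z = f(Y) is a deterministic function of Y, forming X → Y → Z.

Original I(X;Y) = 0.0271 nats

After applying f:
P(X,Z) where Z=f(Y):
- P(X,Z=0) = P(X,Y=0) + P(X,Y=2)
- P(X,Z=1) = P(X,Y=1)

I(X;Z) = I(X;f(Y)) = 0.0242 nats

Verification: 0.0271 ≥ 0.0242 ✓

Information cannot be created by processing; the function f can only lose information about X.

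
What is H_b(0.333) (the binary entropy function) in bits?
0.9180 bits

The binary entropy function is:
H(p) = -p log(p) - (1-p) log(1-p)

H(0.333) = -0.333 × log_2(0.333) - 0.667 × log_2(0.667)
H(0.333) = 0.9180 bits

Note: Binary entropy is maximized at p=0.5 (H=1 bit) and minimized at p=0 or p=1 (H=0).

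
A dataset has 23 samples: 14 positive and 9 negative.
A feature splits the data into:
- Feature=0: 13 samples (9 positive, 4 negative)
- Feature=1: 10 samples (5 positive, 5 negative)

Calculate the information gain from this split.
0.0275 bits

Information Gain = H(Y) - H(Y|Feature)

Before split:
P(positive) = 14/23 = 0.6087
H(Y) = 0.9656 bits

After split:
Feature=0: H = 0.8905 bits (weight = 13/23)
Feature=1: H = 1.0000 bits (weight = 10/23)
H(Y|Feature) = (13/23)×0.8905 + (10/23)×1.0000 = 0.9381 bits

Information Gain = 0.9656 - 0.9381 = 0.0275 bits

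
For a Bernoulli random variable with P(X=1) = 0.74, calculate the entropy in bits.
0.8267 bits

The binary entropy function is:
H(p) = -p log(p) - (1-p) log(1-p)

H(0.74) = -0.74 × log_2(0.74) - 0.26 × log_2(0.26)
H(0.74) = 0.8267 bits

Note: Binary entropy is maximized at p=0.5 (H=1 bit) and minimized at p=0 or p=1 (H=0).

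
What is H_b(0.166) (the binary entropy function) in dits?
0.1952 dits

The binary entropy function is:
H(p) = -p log(p) - (1-p) log(1-p)

H(0.166) = -0.166 × log_10(0.166) - 0.834 × log_10(0.834)
H(0.166) = 0.1952 dits

Note: Binary entropy is maximized at p=0.5 (H=1 bit) and minimized at p=0 or p=1 (H=0).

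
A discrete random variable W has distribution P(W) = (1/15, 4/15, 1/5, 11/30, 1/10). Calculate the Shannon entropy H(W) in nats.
1.4530 nats

Shannon entropy is H(X) = -Σ p(x) log p(x).

For P = (1/15, 4/15, 1/5, 11/30, 1/10):
H = -1/15 × log_e(1/15) -4/15 × log_e(4/15) -1/5 × log_e(1/5) -11/30 × log_e(11/30) -1/10 × log_e(1/10)
H = 1.4530 nats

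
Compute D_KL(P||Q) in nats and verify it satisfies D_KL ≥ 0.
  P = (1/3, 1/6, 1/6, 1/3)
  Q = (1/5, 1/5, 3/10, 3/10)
0.0770 nats

KL divergence satisfies the Gibbs inequality: D_KL(P||Q) ≥ 0 for all distributions P, Q.

D_KL(P||Q) = Σ p(x) log(p(x)/q(x))
Term by term:
  x=0: 1/3 × log_e[(1/3)/(1/5)] = 0.1703
  x=1: 1/6 × log_e[(1/6)/(1/5)] = -0.0304
  x=2: 1/6 × log_e[(1/6)/(3/10)] = -0.0980
  x=3: 1/3 × log_e[(1/3)/(3/10)] = 0.0351
D_KL(P||Q) = 0.0770 nats

D_KL(P||Q) = 0.0770 ≥ 0 ✓

This non-negativity is a fundamental property: relative entropy cannot be negative because it measures how different Q is from P.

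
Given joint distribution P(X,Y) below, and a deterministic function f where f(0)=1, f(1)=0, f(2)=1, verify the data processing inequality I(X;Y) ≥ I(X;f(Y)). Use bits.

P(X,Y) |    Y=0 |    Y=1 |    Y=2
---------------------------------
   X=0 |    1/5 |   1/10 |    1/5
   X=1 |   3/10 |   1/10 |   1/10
I(X;Y) = 0.0390, I(X;f(Y)) = 0.0000, inequality holds: 0.0390 ≥ 0.0000

Data Processing Inequality: For any Markov chain X → Y → Z, we have I(X;Y) ≥ I(X;Z).

Here Z = f(Y) is a deterministic function of Y, forming X → Y → Z.

Original I(X;Y) = 0.0390 bits

After applying f:
P(X,Z) where Z=f(Y):
- P(X,Z=0) = P(X,Y=1)
- P(X,Z=1) = P(X,Y=0) + P(X,Y=2)

I(X;Z) = I(X;f(Y)) = 0.0000 bits

Verification: 0.0390 ≥ 0.0000 ✓

Information cannot be created by processing; the function f can only lose information about X.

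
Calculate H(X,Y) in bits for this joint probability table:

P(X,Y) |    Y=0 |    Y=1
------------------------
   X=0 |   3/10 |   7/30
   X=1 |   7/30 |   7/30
1.9908 bits

Joint entropy is H(X,Y) = -Σ_{x,y} p(x,y) log p(x,y).

Summing over all non-zero entries:
H(X,Y) = -[3/10·log_2(3/10) + 7/30·log_2(7/30) + 7/30·log_2(7/30) + 7/30·log_2(7/30)]
H(X,Y) = 1.9908 bits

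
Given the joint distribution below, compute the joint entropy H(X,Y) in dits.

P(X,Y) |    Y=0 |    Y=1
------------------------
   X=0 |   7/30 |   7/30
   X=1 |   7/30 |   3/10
0.5993 dits

Joint entropy is H(X,Y) = -Σ_{x,y} p(x,y) log p(x,y).

Summing over all non-zero entries:
H(X,Y) = -[7/30·log_10(7/30) + 7/30·log_10(7/30) + 7/30·log_10(7/30) + 3/10·log_10(3/10)]
H(X,Y) = 0.5993 dits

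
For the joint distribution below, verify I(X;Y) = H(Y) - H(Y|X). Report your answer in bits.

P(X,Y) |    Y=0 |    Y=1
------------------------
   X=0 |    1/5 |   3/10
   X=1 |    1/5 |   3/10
I(X;Y) = 0.0000 bits

Mutual information has multiple equivalent forms:
- I(X;Y) = H(X) - H(X|Y)
- I(X;Y) = H(Y) - H(Y|X)
- I(X;Y) = H(X) + H(Y) - H(X,Y)

Computing all quantities:
H(X) = 1.0000, H(Y) = 0.9710, H(X,Y) = 1.9710
H(X|Y) = 1.0000, H(Y|X) = 0.9710

Verification:
H(X) - H(X|Y) = 1.0000 - 1.0000 = 0.0000
H(Y) - H(Y|X) = 0.9710 - 0.9710 = 0.0000
H(X) + H(Y) - H(X,Y) = 1.0000 + 0.9710 - 1.9710 = 0.0000

All forms give I(X;Y) = 0.0000 bits. ✓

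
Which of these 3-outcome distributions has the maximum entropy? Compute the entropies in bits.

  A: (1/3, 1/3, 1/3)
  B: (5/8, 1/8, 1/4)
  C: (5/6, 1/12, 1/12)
A

For a discrete distribution over n outcomes, entropy is maximized by the uniform distribution.

Computing entropies:
H(A) = 1.5850 bits
H(B) = 1.2988 bits
H(C) = 0.8167 bits

The uniform distribution (where all probabilities equal 1/3) achieves the maximum entropy of log_2(3) = 1.5850 bits.

Distribution A has the highest entropy.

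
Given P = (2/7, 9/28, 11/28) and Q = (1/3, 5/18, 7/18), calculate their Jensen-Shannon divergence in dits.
0.0007 dits

Jensen-Shannon divergence is:
JSD(P||Q) = 0.5 × D_KL(P||M) + 0.5 × D_KL(Q||M)
where M = 0.5 × (P + Q) is the mixture distribution.

M = 0.5 × (2/7, 9/28, 11/28) + 0.5 × (1/3, 5/18, 7/18) = (0.309524, 0.299603, 0.390873)

D_KL(P||M) = 0.0007 dits
D_KL(Q||M) = 0.0007 dits

JSD(P||Q) = 0.5 × 0.0007 + 0.5 × 0.0007 = 0.0007 dits

Unlike KL divergence, JSD is symmetric and bounded: 0 ≤ JSD ≤ log(2).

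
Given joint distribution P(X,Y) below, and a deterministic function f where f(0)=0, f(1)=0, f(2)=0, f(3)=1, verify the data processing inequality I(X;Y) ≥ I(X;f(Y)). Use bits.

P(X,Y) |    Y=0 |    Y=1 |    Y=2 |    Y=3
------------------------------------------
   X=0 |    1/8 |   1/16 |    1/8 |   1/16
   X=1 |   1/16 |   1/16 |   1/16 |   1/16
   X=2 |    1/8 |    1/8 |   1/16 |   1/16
I(X;Y) = 0.0385, I(X;f(Y)) = 0.0059, inequality holds: 0.0385 ≥ 0.0059

Data Processing Inequality: For any Markov chain X → Y → Z, we have I(X;Y) ≥ I(X;Z).

Here Z = f(Y) is a deterministic function of Y, forming X → Y → Z.

Original I(X;Y) = 0.0385 bits

After applying f:
P(X,Z) where Z=f(Y):
- P(X,Z=0) = P(X,Y=0) + P(X,Y=1) + P(X,Y=2)
- P(X,Z=1) = P(X,Y=3)

I(X;Z) = I(X;f(Y)) = 0.0059 bits

Verification: 0.0385 ≥ 0.0059 ✓

Information cannot be created by processing; the function f can only lose information about X.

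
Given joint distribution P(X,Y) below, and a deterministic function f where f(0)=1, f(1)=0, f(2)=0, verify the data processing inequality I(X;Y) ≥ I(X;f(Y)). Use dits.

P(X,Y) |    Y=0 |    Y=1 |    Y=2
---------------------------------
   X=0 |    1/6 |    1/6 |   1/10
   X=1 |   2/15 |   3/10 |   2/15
I(X;Y) = 0.0064, I(X;f(Y)) = 0.0056, inequality holds: 0.0064 ≥ 0.0056

Data Processing Inequality: For any Markov chain X → Y → Z, we have I(X;Y) ≥ I(X;Z).

Here Z = f(Y) is a deterministic function of Y, forming X → Y → Z.

Original I(X;Y) = 0.0064 dits

After applying f:
P(X,Z) where Z=f(Y):
- P(X,Z=0) = P(X,Y=1) + P(X,Y=2)
- P(X,Z=1) = P(X,Y=0)

I(X;Z) = I(X;f(Y)) = 0.0056 dits

Verification: 0.0064 ≥ 0.0056 ✓

Information cannot be created by processing; the function f can only lose information about X.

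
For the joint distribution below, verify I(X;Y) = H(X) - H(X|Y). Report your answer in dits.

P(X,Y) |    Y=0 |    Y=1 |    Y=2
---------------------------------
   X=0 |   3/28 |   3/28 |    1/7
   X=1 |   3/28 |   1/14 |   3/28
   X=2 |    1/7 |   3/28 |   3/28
I(X;Y) = 0.0028 dits

Mutual information has multiple equivalent forms:
- I(X;Y) = H(X) - H(X|Y)
- I(X;Y) = H(Y) - H(Y|X)
- I(X;Y) = H(X) + H(Y) - H(X,Y)

Computing all quantities:
H(X) = 0.4748, H(Y) = 0.4748, H(X,Y) = 0.9469
H(X|Y) = 0.4721, H(Y|X) = 0.4721

Verification:
H(X) - H(X|Y) = 0.4748 - 0.4721 = 0.0028
H(Y) - H(Y|X) = 0.4748 - 0.4721 = 0.0028
H(X) + H(Y) - H(X,Y) = 0.4748 + 0.4748 - 0.9469 = 0.0028

All forms give I(X;Y) = 0.0028 dits. ✓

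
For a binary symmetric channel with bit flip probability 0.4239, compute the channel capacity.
0.0168 bits

For a binary symmetric channel (BSC) with error probability p:
Capacity C = 1 - H(p) bits per symbol

where H(p) = -p log₂(p) - (1-p) log₂(1-p) is the binary entropy function.

H(0.4239) = 0.9832 bits
C = 1 - 0.9832 = 0.0168 bits per symbol

This means we can reliably transmit up to 0.0168 bits of information per channel use.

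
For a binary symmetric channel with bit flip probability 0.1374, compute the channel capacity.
0.4226 bits

For a binary symmetric channel (BSC) with error probability p:
Capacity C = 1 - H(p) bits per symbol

where H(p) = -p log₂(p) - (1-p) log₂(1-p) is the binary entropy function.

H(0.1374) = 0.5774 bits
C = 1 - 0.5774 = 0.4226 bits per symbol

This means we can reliably transmit up to 0.4226 bits of information per channel use.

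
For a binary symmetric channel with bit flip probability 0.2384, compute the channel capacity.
0.2076 bits

For a binary symmetric channel (BSC) with error probability p:
Capacity C = 1 - H(p) bits per symbol

where H(p) = -p log₂(p) - (1-p) log₂(1-p) is the binary entropy function.

H(0.2384) = 0.7924 bits
C = 1 - 0.7924 = 0.2076 bits per symbol

This means we can reliably transmit up to 0.2076 bits of information per channel use.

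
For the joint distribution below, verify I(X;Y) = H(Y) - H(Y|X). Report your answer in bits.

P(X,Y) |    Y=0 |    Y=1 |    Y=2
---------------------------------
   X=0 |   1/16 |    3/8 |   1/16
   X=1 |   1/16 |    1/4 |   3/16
I(X;Y) = 0.0653 bits

Mutual information has multiple equivalent forms:
- I(X;Y) = H(X) - H(X|Y)
- I(X;Y) = H(Y) - H(Y|X)
- I(X;Y) = H(X) + H(Y) - H(X,Y)

Computing all quantities:
H(X) = 1.0000, H(Y) = 1.2988, H(X,Y) = 2.2335
H(X|Y) = 0.9347, H(Y|X) = 1.2335

Verification:
H(X) - H(X|Y) = 1.0000 - 0.9347 = 0.0653
H(Y) - H(Y|X) = 1.2988 - 1.2335 = 0.0653
H(X) + H(Y) - H(X,Y) = 1.0000 + 1.2988 - 2.2335 = 0.0653

All forms give I(X;Y) = 0.0653 bits. ✓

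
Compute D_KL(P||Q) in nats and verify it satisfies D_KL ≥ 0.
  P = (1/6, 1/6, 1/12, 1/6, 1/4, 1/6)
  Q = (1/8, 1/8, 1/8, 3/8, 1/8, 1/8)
0.1482 nats

KL divergence satisfies the Gibbs inequality: D_KL(P||Q) ≥ 0 for all distributions P, Q.

D_KL(P||Q) = Σ p(x) log(p(x)/q(x))
Term by term:
  x=0: 1/6 × log_e[(1/6)/(1/8)] = 0.0479
  x=1: 1/6 × log_e[(1/6)/(1/8)] = 0.0479
  x=2: 1/12 × log_e[(1/12)/(1/8)] = -0.0338
  x=3: 1/6 × log_e[(1/6)/(3/8)] = -0.1352
  x=4: 1/4 × log_e[(1/4)/(1/8)] = 0.1733
  x=5: 1/6 × log_e[(1/6)/(1/8)] = 0.0479
D_KL(P||Q) = 0.1482 nats

D_KL(P||Q) = 0.1482 ≥ 0 ✓

This non-negativity is a fundamental property: relative entropy cannot be negative because it measures how different Q is from P.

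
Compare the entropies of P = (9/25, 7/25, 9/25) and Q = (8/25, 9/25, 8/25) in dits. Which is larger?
Q

Computing entropies in dits:
H(P) = 0.4743
H(Q) = 0.4764

Distribution Q has higher entropy.

Intuition: The distribution closer to uniform (more spread out) has higher entropy.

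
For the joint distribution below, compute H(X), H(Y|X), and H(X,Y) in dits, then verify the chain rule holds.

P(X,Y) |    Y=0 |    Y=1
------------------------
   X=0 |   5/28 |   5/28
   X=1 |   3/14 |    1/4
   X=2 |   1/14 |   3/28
H(X,Y) = 0.7469, H(X) = 0.4480, H(Y|X) = 0.2989 (all in dits)

Chain rule: H(X,Y) = H(X) + H(Y|X)

Left side — joint entropy directly:
H(X,Y) = -Σ p(x,y) log p(x,y) = 0.7469 dits

Right side — compute H(Y|X) from the conditional distributions:
P(X) = (5/14, 13/28, 5/28), so H(X) = 0.4480 dits
H(Y|X) = Σ_x P(X=x) · H(Y|X=x):
  P(Y|X=0) = (1/2, 1/2), H(Y|X=0) = 0.3010, weight P(X=0) = 5/14
  P(Y|X=1) = (6/13, 7/13), H(Y|X=1) = 0.2997, weight P(X=1) = 13/28
  P(Y|X=2) = (2/5, 3/5), H(Y|X=2) = 0.2923, weight P(X=2) = 5/28
H(Y|X) = 0.2989 dits

H(X) + H(Y|X) = 0.4480 + 0.2989 = 0.7469 dits

Both sides equal 0.7469 dits. ✓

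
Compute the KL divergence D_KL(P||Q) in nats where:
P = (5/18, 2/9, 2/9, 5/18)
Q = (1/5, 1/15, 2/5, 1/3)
0.1775 nats

KL divergence: D_KL(P||Q) = Σ p(x) log(p(x)/q(x))

Computing term by term:
  x=0: 5/18 × log_e[(5/18)/(1/5)] = 5/18 × 0.3285 = 0.0913
  x=1: 2/9 × log_e[(2/9)/(1/15)] = 2/9 × 1.2040 = 0.2675
  x=2: 2/9 × log_e[(2/9)/(2/5)] = 2/9 × -0.5878 = -0.1306
  x=3: 5/18 × log_e[(5/18)/(1/3)] = 5/18 × -0.1823 = -0.0506

D_KL(P||Q) = 0.1775 nats

Note: KL divergence is always non-negative and equals 0 iff P = Q.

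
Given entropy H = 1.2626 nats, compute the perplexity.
3.5346

Perplexity is e^H (or exp(H) for natural log).

H = 1.2626 nats
Perplexity = e^1.2626 = 3.5346

Interpretation: The model's uncertainty is equivalent to choosing uniformly among 3.5 options.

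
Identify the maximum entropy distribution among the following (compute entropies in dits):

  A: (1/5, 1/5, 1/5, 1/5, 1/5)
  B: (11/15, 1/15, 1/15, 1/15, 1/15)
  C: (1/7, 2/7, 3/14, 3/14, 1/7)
A

For a discrete distribution over n outcomes, entropy is maximized by the uniform distribution.

Computing entropies:
H(A) = 0.6990 dits
H(B) = 0.4124 dits
H(C) = 0.6836 dits

The uniform distribution (where all probabilities equal 1/5) achieves the maximum entropy of log_10(5) = 0.6990 dits.

Distribution A has the highest entropy.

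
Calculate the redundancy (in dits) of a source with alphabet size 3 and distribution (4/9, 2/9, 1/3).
0.0164 dits

Redundancy measures how far a source is from maximum entropy:
R = H_max - H(X)

Maximum entropy for 3 symbols: H_max = log_10(3) = 0.4771 dits
Actual entropy: H(X) = 0.4607 dits
Redundancy: R = 0.4771 - 0.4607 = 0.0164 dits

This redundancy represents potential for compression: the source could be compressed by 0.0164 dits per symbol.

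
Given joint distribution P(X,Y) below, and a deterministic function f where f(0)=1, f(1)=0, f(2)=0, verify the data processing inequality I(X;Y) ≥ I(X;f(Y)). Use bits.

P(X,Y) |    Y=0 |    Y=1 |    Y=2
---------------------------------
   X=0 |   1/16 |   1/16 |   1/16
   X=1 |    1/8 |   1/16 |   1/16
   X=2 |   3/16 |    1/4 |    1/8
I(X;Y) = 0.0282, I(X;f(Y)) = 0.0157, inequality holds: 0.0282 ≥ 0.0157

Data Processing Inequality: For any Markov chain X → Y → Z, we have I(X;Y) ≥ I(X;Z).

Here Z = f(Y) is a deterministic function of Y, forming X → Y → Z.

Original I(X;Y) = 0.0282 bits

After applying f:
P(X,Z) where Z=f(Y):
- P(X,Z=0) = P(X,Y=1) + P(X,Y=2)
- P(X,Z=1) = P(X,Y=0)

I(X;Z) = I(X;f(Y)) = 0.0157 bits

Verification: 0.0282 ≥ 0.0157 ✓

Information cannot be created by processing; the function f can only lose information about X.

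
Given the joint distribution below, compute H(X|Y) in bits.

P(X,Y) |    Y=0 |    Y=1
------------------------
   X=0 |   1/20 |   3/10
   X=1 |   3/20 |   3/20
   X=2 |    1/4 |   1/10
1.3977 bits

Using the chain rule: H(X|Y) = H(X,Y) - H(Y)

First, compute H(X,Y) = 2.3905 bits

Marginal P(Y) = (9/20, 11/20)
H(Y) = 0.9928 bits

H(X|Y) = H(X,Y) - H(Y) = 2.3905 - 0.9928 = 1.3977 bits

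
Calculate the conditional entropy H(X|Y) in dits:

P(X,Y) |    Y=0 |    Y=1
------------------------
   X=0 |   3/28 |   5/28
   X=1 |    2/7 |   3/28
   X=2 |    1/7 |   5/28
0.4513 dits

Using the chain rule: H(X|Y) = H(X,Y) - H(Y)

First, compute H(X,Y) = 0.7513 dits

Marginal P(Y) = (15/28, 13/28)
H(Y) = 0.2999 dits

H(X|Y) = H(X,Y) - H(Y) = 0.7513 - 0.2999 = 0.4513 dits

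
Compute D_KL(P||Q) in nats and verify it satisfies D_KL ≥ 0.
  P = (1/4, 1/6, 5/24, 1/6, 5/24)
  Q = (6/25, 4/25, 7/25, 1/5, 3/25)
0.0400 nats

KL divergence satisfies the Gibbs inequality: D_KL(P||Q) ≥ 0 for all distributions P, Q.

D_KL(P||Q) = Σ p(x) log(p(x)/q(x))
Term by term:
  x=0: 1/4 × log_e[(1/4)/(6/25)] = 0.0102
  x=1: 1/6 × log_e[(1/6)/(4/25)] = 0.0068
  x=2: 5/24 × log_e[(5/24)/(7/25)] = -0.0616
  x=3: 1/6 × log_e[(1/6)/(1/5)] = -0.0304
  x=4: 5/24 × log_e[(5/24)/(3/25)] = 0.1149
D_KL(P||Q) = 0.0400 nats

D_KL(P||Q) = 0.0400 ≥ 0 ✓

This non-negativity is a fundamental property: relative entropy cannot be negative because it measures how different Q is from P.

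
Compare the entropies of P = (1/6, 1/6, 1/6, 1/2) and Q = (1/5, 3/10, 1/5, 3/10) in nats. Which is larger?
Q

Computing entropies in nats:
H(P) = 1.2425
H(Q) = 1.3662

Distribution Q has higher entropy.

Intuition: The distribution closer to uniform (more spread out) has higher entropy.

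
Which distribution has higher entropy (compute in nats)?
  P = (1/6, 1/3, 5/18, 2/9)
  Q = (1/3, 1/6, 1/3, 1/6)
P

Computing entropies in nats:
H(P) = 1.3549
H(Q) = 1.3297

Distribution P has higher entropy.

Intuition: The distribution closer to uniform (more spread out) has higher entropy.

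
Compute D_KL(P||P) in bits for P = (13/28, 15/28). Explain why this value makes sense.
0.0000 bits

KL divergence satisfies the Gibbs inequality: D_KL(P||Q) ≥ 0 for all distributions P, Q.

D_KL(P||Q) = Σ p(x) log(p(x)/q(x))
Each term is p(x) × log_2(p(x)/p(x)) = p(x) × log_2(1) = 0, so the sum is 0.
D_KL(P||Q) = 0.0000 bits

When P = Q, the KL divergence is exactly 0, as there is no 'divergence' between identical distributions.

This non-negativity is a fundamental property: relative entropy cannot be negative because it measures how different Q is from P.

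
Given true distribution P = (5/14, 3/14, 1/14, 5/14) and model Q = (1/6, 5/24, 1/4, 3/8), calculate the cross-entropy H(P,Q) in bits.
2.0564 bits

Cross-entropy: H(P,Q) = -Σ p(x) log q(x)

Alternatively: H(P,Q) = H(P) + D_KL(P||Q)
H(P) = 1.8092 bits
D_KL(P||Q) = 0.2472 bits

H(P,Q) = 1.8092 + 0.2472 = 2.0564 bits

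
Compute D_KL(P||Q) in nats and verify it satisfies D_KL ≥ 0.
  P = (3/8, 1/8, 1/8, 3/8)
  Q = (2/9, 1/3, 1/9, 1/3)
0.1325 nats

KL divergence satisfies the Gibbs inequality: D_KL(P||Q) ≥ 0 for all distributions P, Q.

D_KL(P||Q) = Σ p(x) log(p(x)/q(x))
Term by term:
  x=0: 3/8 × log_e[(3/8)/(2/9)] = 0.1962
  x=1: 1/8 × log_e[(1/8)/(1/3)] = -0.1226
  x=2: 1/8 × log_e[(1/8)/(1/9)] = 0.0147
  x=3: 3/8 × log_e[(3/8)/(1/3)] = 0.0442
D_KL(P||Q) = 0.1325 nats

D_KL(P||Q) = 0.1325 ≥ 0 ✓

This non-negativity is a fundamental property: relative entropy cannot be negative because it measures how different Q is from P.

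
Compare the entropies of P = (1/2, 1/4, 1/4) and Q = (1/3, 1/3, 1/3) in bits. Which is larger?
Q

Computing entropies in bits:
H(P) = 1.5000
H(Q) = 1.5850

Distribution Q has higher entropy.

Intuition: The distribution closer to uniform (more spread out) has higher entropy.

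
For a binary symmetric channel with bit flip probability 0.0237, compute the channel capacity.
0.8383 bits

For a binary symmetric channel (BSC) with error probability p:
Capacity C = 1 - H(p) bits per symbol

where H(p) = -p log₂(p) - (1-p) log₂(1-p) is the binary entropy function.

H(0.0237) = 0.1617 bits
C = 1 - 0.1617 = 0.8383 bits per symbol

This means we can reliably transmit up to 0.8383 bits of information per channel use.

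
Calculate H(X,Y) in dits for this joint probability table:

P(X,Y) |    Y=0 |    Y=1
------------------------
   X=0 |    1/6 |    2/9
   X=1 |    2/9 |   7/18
0.5795 dits

Joint entropy is H(X,Y) = -Σ_{x,y} p(x,y) log p(x,y).

Summing over all non-zero entries:
H(X,Y) = -[1/6·log_10(1/6) + 2/9·log_10(2/9) + 2/9·log_10(2/9) + 7/18·log_10(7/18)]
H(X,Y) = 0.5795 dits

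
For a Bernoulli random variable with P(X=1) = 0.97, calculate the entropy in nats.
0.1347 nats

The binary entropy function is:
H(p) = -p log(p) - (1-p) log(1-p)

H(0.97) = -0.97 × log_e(0.97) - 0.03 × log_e(0.03)
H(0.97) = 0.1347 nats

Note: Binary entropy is maximized at p=0.5 (H=1 bit) and minimized at p=0 or p=1 (H=0).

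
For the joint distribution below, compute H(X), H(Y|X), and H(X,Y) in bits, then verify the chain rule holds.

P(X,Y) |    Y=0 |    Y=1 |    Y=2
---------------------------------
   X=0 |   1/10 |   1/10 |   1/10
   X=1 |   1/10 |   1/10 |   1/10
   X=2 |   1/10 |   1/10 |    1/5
H(X,Y) = 3.1219, H(X) = 1.5710, H(Y|X) = 1.5510 (all in bits)

Chain rule: H(X,Y) = H(X) + H(Y|X)

Left side — joint entropy directly:
H(X,Y) = -Σ p(x,y) log p(x,y) = 3.1219 bits

Right side — compute H(Y|X) from the conditional distributions:
P(X) = (3/10, 3/10, 2/5), so H(X) = 1.5710 bits
H(Y|X) = Σ_x P(X=x) · H(Y|X=x):
  P(Y|X=0) = (1/3, 1/3, 1/3), H(Y|X=0) = 1.5850, weight P(X=0) = 3/10
  P(Y|X=1) = (1/3, 1/3, 1/3), H(Y|X=1) = 1.5850, weight P(X=1) = 3/10
  P(Y|X=2) = (1/4, 1/4, 1/2), H(Y|X=2) = 1.5000, weight P(X=2) = 2/5
H(Y|X) = 1.5510 bits

H(X) + H(Y|X) = 1.5710 + 1.5510 = 3.1219 bits

Both sides equal 3.1219 bits. ✓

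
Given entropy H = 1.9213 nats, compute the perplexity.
6.8298

Perplexity is e^H (or exp(H) for natural log).

H = 1.9213 nats
Perplexity = e^1.9213 = 6.8298

Interpretation: The model's uncertainty is equivalent to choosing uniformly among 6.8 options.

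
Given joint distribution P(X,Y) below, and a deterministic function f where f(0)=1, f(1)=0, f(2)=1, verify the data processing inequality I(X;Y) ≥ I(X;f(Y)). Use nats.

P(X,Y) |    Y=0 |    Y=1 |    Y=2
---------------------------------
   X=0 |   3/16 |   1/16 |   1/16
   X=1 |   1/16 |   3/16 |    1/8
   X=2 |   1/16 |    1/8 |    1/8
I(X;Y) = 0.0889, I(X;f(Y)) = 0.0349, inequality holds: 0.0889 ≥ 0.0349

Data Processing Inequality: For any Markov chain X → Y → Z, we have I(X;Y) ≥ I(X;Z).

Here Z = f(Y) is a deterministic function of Y, forming X → Y → Z.

Original I(X;Y) = 0.0889 nats

After applying f:
P(X,Z) where Z=f(Y):
- P(X,Z=0) = P(X,Y=1)
- P(X,Z=1) = P(X,Y=0) + P(X,Y=2)

I(X;Z) = I(X;f(Y)) = 0.0349 nats

Verification: 0.0889 ≥ 0.0349 ✓

Information cannot be created by processing; the function f can only lose information about X.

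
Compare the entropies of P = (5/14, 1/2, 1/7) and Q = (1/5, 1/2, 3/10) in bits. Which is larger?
Q

Computing entropies in bits:
H(P) = 1.4316
H(Q) = 1.4855

Distribution Q has higher entropy.

Intuition: The distribution closer to uniform (more spread out) has higher entropy.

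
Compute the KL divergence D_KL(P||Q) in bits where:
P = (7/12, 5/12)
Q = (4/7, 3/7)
0.0004 bits

KL divergence: D_KL(P||Q) = Σ p(x) log(p(x)/q(x))

Computing term by term:
  x=0: 7/12 × log_2[(7/12)/(4/7)] = 7/12 × 0.0297 = 0.0174
  x=1: 5/12 × log_2[(5/12)/(3/7)] = 5/12 × -0.0406 = -0.0169

D_KL(P||Q) = 0.0004 bits

Note: KL divergence is always non-negative and equals 0 iff P = Q.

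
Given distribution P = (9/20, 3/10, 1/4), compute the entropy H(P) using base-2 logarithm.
1.5395 bits

Shannon entropy is H(X) = -Σ p(x) log p(x).

For P = (9/20, 3/10, 1/4):
H = -9/20 × log_2(9/20) -3/10 × log_2(3/10) -1/4 × log_2(1/4)
H = 1.5395 bits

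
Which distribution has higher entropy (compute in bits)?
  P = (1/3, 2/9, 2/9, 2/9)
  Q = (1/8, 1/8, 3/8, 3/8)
P

Computing entropies in bits:
H(P) = 1.9749
H(Q) = 1.8113

Distribution P has higher entropy.

Intuition: The distribution closer to uniform (more spread out) has higher entropy.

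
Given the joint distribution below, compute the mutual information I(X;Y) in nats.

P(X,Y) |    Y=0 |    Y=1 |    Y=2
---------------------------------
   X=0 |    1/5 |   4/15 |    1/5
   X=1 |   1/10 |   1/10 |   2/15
0.0064 nats

Mutual information: I(X;Y) = H(X) + H(Y) - H(X,Y)

Marginals:
P(X) = (2/3, 1/3), H(X) = 0.6365 nats
P(Y) = (3/10, 11/30, 1/3), H(Y) = 1.0953 nats

Joint entropy: H(X,Y) = 1.7254 nats

I(X;Y) = 0.6365 + 1.0953 - 1.7254 = 0.0064 nats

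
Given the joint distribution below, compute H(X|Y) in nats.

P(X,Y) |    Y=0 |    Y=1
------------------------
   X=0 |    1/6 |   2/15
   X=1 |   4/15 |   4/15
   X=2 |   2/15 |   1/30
0.9700 nats

Using the chain rule: H(X|Y) = H(X,Y) - H(Y)

First, compute H(X,Y) = 1.6542 nats

Marginal P(Y) = (17/30, 13/30)
H(Y) = 0.6842 nats

H(X|Y) = H(X,Y) - H(Y) = 1.6542 - 0.6842 = 0.9700 nats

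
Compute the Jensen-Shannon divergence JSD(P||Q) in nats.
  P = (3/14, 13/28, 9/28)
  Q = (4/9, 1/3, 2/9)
0.0305 nats

Jensen-Shannon divergence is:
JSD(P||Q) = 0.5 × D_KL(P||M) + 0.5 × D_KL(Q||M)
where M = 0.5 × (P + Q) is the mixture distribution.

M = 0.5 × (3/14, 13/28, 9/28) + 0.5 × (4/9, 1/3, 2/9) = (0.329365, 0.39881, 0.271825)

D_KL(P||M) = 0.0323 nats
D_KL(Q||M) = 0.0286 nats

JSD(P||Q) = 0.5 × 0.0323 + 0.5 × 0.0286 = 0.0305 nats

Unlike KL divergence, JSD is symmetric and bounded: 0 ≤ JSD ≤ log(2).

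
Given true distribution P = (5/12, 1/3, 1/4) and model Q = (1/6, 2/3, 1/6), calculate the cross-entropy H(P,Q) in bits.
1.9183 bits

Cross-entropy: H(P,Q) = -Σ p(x) log q(x)

Alternatively: H(P,Q) = H(P) + D_KL(P||Q)
H(P) = 1.5546 bits
D_KL(P||Q) = 0.3637 bits

H(P,Q) = 1.5546 + 0.3637 = 1.9183 bits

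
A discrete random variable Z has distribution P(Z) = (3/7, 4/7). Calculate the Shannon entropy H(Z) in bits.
0.9852 bits

Shannon entropy is H(X) = -Σ p(x) log p(x).

For P = (3/7, 4/7):
H = -3/7 × log_2(3/7) -4/7 × log_2(4/7)
H = 0.9852 bits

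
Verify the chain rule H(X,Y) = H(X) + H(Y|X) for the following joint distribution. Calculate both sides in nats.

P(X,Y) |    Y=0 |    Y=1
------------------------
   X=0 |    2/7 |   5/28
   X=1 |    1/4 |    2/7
H(X,Y) = 1.3701, H(X) = 0.6906, H(Y|X) = 0.6795 (all in nats)

Chain rule: H(X,Y) = H(X) + H(Y|X)

Left side — joint entropy directly:
H(X,Y) = -Σ p(x,y) log p(x,y) = 1.3701 nats

Right side — compute H(Y|X) from the conditional distributions:
P(X) = (13/28, 15/28), so H(X) = 0.6906 nats
H(Y|X) = Σ_x P(X=x) · H(Y|X=x):
  P(Y|X=0) = (8/13, 5/13), H(Y|X=0) = 0.6663, weight P(X=0) = 13/28
  P(Y|X=1) = (7/15, 8/15), H(Y|X=1) = 0.6909, weight P(X=1) = 15/28
H(Y|X) = 0.6795 nats

H(X) + H(Y|X) = 0.6906 + 0.6795 = 1.3701 nats

Both sides equal 1.3701 nats. ✓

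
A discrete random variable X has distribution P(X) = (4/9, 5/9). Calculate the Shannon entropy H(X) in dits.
0.2983 dits

Shannon entropy is H(X) = -Σ p(x) log p(x).

For P = (4/9, 5/9):
H = -4/9 × log_10(4/9) -5/9 × log_10(5/9)
H = 0.2983 dits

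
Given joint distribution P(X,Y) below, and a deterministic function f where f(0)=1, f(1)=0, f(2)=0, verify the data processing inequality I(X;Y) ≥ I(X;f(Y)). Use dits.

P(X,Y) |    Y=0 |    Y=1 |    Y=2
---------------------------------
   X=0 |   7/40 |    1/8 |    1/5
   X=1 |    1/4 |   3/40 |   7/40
I(X;Y) = 0.0060, I(X;f(Y)) = 0.0050, inequality holds: 0.0060 ≥ 0.0050

Data Processing Inequality: For any Markov chain X → Y → Z, we have I(X;Y) ≥ I(X;Z).

Here Z = f(Y) is a deterministic function of Y, forming X → Y → Z.

Original I(X;Y) = 0.0060 dits

After applying f:
P(X,Z) where Z=f(Y):
- P(X,Z=0) = P(X,Y=1) + P(X,Y=2)
- P(X,Z=1) = P(X,Y=0)

I(X;Z) = I(X;f(Y)) = 0.0050 dits

Verification: 0.0060 ≥ 0.0050 ✓

Information cannot be created by processing; the function f can only lose information about X.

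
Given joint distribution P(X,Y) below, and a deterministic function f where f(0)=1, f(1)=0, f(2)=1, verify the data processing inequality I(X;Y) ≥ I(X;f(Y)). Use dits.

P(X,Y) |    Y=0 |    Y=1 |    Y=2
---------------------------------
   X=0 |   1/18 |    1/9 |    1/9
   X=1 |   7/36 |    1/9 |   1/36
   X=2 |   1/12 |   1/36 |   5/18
I(X;Y) = 0.0840, I(X;f(Y)) = 0.0274, inequality holds: 0.0840 ≥ 0.0274

Data Processing Inequality: For any Markov chain X → Y → Z, we have I(X;Y) ≥ I(X;Z).

Here Z = f(Y) is a deterministic function of Y, forming X → Y → Z.

Original I(X;Y) = 0.0840 dits

After applying f:
P(X,Z) where Z=f(Y):
- P(X,Z=0) = P(X,Y=1)
- P(X,Z=1) = P(X,Y=0) + P(X,Y=2)

I(X;Z) = I(X;f(Y)) = 0.0274 dits

Verification: 0.0840 ≥ 0.0274 ✓

Information cannot be created by processing; the function f can only lose information about X.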